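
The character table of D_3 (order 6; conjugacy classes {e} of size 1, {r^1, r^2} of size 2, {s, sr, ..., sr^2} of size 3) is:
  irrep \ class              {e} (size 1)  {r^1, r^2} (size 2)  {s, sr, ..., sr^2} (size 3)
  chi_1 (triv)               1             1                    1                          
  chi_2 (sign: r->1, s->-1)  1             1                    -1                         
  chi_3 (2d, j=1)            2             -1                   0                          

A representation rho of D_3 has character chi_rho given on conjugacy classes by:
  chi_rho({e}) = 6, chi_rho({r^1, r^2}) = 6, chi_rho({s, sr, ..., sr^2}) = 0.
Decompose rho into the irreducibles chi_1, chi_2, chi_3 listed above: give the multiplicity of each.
Multiplicities: chi_1: 3, chi_2: 3, chi_3: 0.

Explanation: Use <chi_rho, chi> = (1/|G|) sum_C |C| * chi_rho(C) * conj(chi(C)) with |G| = 6 for each irreducible chi in the table:
  <chi_rho, chi_1> = (1/6)[1*(6)*conj(1) + 2*(6)*conj(1) + 3*(0)*conj(1)]
      = (1/6)[(6) + (12) + (0)] = 18/6 = 3
  <chi_rho, chi_2> = (1/6)[1*(6)*conj(1) + 2*(6)*conj(1) + 3*(0)*conj(-1)]
      = (1/6)[(6) + (12) + (0)] = 18/6 = 3
  <chi_rho, chi_3> = (1/6)[1*(6)*conj(2) + 2*(6)*conj(-1) + 3*(0)*conj(0)]
      = (1/6)[(12) + (-12) + (0)] = 0/6 = 0
Dimension check: dim(rho) = sum (mult * dim) = 3*1 + 3*1 + 0*2 = 6 = chi_rho(e) = 6.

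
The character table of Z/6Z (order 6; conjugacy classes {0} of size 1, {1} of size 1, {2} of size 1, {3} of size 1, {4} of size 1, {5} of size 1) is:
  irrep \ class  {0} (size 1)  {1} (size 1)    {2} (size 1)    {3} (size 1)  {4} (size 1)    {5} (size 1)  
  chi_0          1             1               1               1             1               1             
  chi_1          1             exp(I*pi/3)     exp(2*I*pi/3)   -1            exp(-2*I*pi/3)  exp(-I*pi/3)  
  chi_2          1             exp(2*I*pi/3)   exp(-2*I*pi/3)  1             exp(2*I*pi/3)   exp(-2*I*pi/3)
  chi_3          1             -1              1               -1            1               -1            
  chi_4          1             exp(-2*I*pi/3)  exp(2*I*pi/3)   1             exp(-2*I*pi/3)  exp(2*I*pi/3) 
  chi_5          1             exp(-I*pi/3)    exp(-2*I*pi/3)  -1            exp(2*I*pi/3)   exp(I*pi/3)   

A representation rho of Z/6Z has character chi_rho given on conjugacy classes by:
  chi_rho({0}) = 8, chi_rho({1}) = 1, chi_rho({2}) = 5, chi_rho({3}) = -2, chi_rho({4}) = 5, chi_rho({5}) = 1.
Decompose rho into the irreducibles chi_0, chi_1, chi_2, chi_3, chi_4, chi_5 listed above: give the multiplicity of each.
Multiplicities: chi_0: 3, chi_1: 1, chi_2: 0, chi_3: 3, chi_4: 0, chi_5: 1.

Solution. Use <chi_rho, chi> = (1/|G|) sum_C |C| * chi_rho(C) * conj(chi(C)) with |G| = 6 for each irreducible chi in the table:
  <chi_rho, chi_0> = (1/6)[1*(8)*conj(1) + 1*(1)*conj(1) + 1*(5)*conj(1) + 1*(-2)*conj(1) + 1*(5)*conj(1) + 1*(1)*conj(1)]
      = (1/6)[(8) + (1) + (5) + (-2) + (5) + (1)] = 18/6 = 3
  <chi_rho, chi_1> = (1/6)[1*(8)*conj(1) + 1*(1)*conj(exp(I*pi/3)) + 1*(5)*conj(exp(2*I*pi/3)) + 1*(-2)*conj(-1) + 1*(5)*conj(exp(-2*I*pi/3)) + 1*(1)*conj(exp(-I*pi/3))]
      = (1/6)[(8) + (1 + exp(-2*I*pi/3)) + (1 + 6*exp(-2*I*pi/3) + exp(2*I*pi/3)) + (2) + (1 + exp(-2*I*pi/3) + 6*exp(2*I*pi/3)) + (1 + exp(2*I*pi/3))] = 6/6 = 1
  <chi_rho, chi_2> = (1/6)[1*(8)*conj(1) + 1*(1)*conj(exp(2*I*pi/3)) + 1*(5)*conj(exp(-2*I*pi/3)) + 1*(-2)*conj(1) + 1*(5)*conj(exp(2*I*pi/3)) + 1*(1)*conj(exp(-2*I*pi/3))]
      = (1/6)[(8) + (-1 + exp(-I*pi/3)) + (1 + exp(-2*I*pi/3) + 6*exp(2*I*pi/3)) + (-2) + (1 + 6*exp(-2*I*pi/3) + exp(2*I*pi/3)) + (-1 + exp(I*pi/3))] = 0/6 = 0
  <chi_rho, chi_3> = (1/6)[1*(8)*conj(1) + 1*(1)*conj(-1) + 1*(5)*conj(1) + 1*(-2)*conj(-1) + 1*(5)*conj(1) + 1*(1)*conj(-1)]
      = (1/6)[(8) + (-1) + (5) + (2) + (5) + (-1)] = 18/6 = 3
  <chi_rho, chi_4> = (1/6)[1*(8)*conj(1) + 1*(1)*conj(exp(-2*I*pi/3)) + 1*(5)*conj(exp(2*I*pi/3)) + 1*(-2)*conj(1) + 1*(5)*conj(exp(-2*I*pi/3)) + 1*(1)*conj(exp(2*I*pi/3))]
      = (1/6)[(8) + (-1 + exp(I*pi/3)) + (1 + 6*exp(-2*I*pi/3) + exp(2*I*pi/3)) + (-2) + (1 + exp(-2*I*pi/3) + 6*exp(2*I*pi/3)) + (-1 + exp(-I*pi/3))] = 0/6 = 0
  <chi_rho, chi_5> = (1/6)[1*(8)*conj(1) + 1*(1)*conj(exp(-I*pi/3)) + 1*(5)*conj(exp(-2*I*pi/3)) + 1*(-2)*conj(-1) + 1*(5)*conj(exp(2*I*pi/3)) + 1*(1)*conj(exp(I*pi/3))]
      = (1/6)[(8) + (1 + exp(2*I*pi/3)) + (1 + exp(-2*I*pi/3) + 6*exp(2*I*pi/3)) + (2) + (1 + 6*exp(-2*I*pi/3) + exp(2*I*pi/3)) + (1 + exp(-2*I*pi/3))] = 6/6 = 1
(Exp terms are combined using exp(i*s)*conj(exp(i*t)) = exp(i*(s-t)), and sums of them are collapsed using the identity that for every m > 1 the m distinct m-th roots of unity sum to 0, e.g. 1 + exp(2*I*pi/3) + exp(-2*I*pi/3) = 0.)
Dimension check: dim(rho) = sum (mult * dim) = 3*1 + 1*1 + 0*1 + 3*1 + 0*1 + 1*1 = 8 = chi_rho(e) = 8.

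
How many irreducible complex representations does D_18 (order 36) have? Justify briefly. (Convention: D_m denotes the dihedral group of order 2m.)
12

Justification: The number of irreducible complex representations of a finite group equals its number of conjugacy classes. D_18 has 12 conjugacy classes (n/2 + 3 for n even), so D_18 (order 36) has exactly 12 irreducible complex representations.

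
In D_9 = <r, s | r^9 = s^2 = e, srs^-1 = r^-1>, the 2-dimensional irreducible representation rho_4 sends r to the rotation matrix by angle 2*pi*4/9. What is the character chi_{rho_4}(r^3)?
chi_{rho_4}(r^3) = 2*cos(2*pi*4*3/9) = -1

Derivation: rho_4(r^3) is rotation by angle 2*pi*4*3/9, whose trace is 2*cos(2*pi*4*3/9) = -1.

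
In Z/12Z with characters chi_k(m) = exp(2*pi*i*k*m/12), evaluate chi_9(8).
chi_9(8) = zeta_12^72 = 1

Why: chi_9(8) = zeta_12^(9*8) = zeta_12^72. Since zeta_12^12 = 1, this equals zeta_12^0 = exp(2*pi*i*0/12) = 1.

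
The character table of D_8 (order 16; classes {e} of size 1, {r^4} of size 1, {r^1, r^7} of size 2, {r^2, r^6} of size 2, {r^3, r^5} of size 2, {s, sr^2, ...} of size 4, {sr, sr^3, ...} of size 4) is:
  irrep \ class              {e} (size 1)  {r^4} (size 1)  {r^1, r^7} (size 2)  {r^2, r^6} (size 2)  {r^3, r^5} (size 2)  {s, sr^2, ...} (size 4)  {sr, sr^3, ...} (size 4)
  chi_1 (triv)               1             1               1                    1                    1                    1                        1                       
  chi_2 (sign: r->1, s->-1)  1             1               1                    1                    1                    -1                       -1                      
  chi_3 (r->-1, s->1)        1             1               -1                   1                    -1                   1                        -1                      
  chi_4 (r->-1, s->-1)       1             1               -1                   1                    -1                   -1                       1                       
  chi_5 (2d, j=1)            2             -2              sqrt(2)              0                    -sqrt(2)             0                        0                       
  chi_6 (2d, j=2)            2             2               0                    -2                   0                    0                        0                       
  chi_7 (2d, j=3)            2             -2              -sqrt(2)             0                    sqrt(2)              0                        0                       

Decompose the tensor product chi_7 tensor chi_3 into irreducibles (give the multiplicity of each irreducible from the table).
chi_7 tensor chi_3 = chi_5 (all other irreducibles have multiplicity 0).

Why: The character of a tensor product is the pointwise product (chi_7 * chi_3)(C) = chi_7(C) * chi_3(C):
  {e}: (2)*(1), {r^4}: (-2)*(1), {r^1, r^7}: (-sqrt(2))*(-1), {r^2, r^6}: (0)*(1), {r^3, r^5}: (sqrt(2))*(-1), {s, sr^2, ...}: (0)*(1), {sr, sr^3, ...}: (0)*(-1)
so (chi_7 * chi_3) takes values
  {e} -> 2, {r^4} -> -2, {r^1, r^7} -> sqrt(2), {r^2, r^6} -> 0, {r^3, r^5} -> -sqrt(2), {s, sr^2, ...} -> 0, {sr, sr^3, ...} -> 0.
Now take the inner product of this character with each irreducible chi from the table, <chi_7*chi_3, chi> = (1/16) sum_C |C| (chi_7*chi_3)(C) conj(chi(C)):
  <chi_7*chi_3, chi_1> = (1/16)[1*(2)*conj(1) + 1*(-2)*conj(1) + 2*(sqrt(2))*conj(1) + 2*(0)*conj(1) + 2*(-sqrt(2))*conj(1) + 4*(0)*conj(1) + 4*(0)*conj(1)]
      = (1/16)[(2) + (-2) + (2*sqrt(2)) + (0) + (-2*sqrt(2)) + (0) + (0)] = 0/16 = 0
  <chi_7*chi_3, chi_2> = (1/16)[1*(2)*conj(1) + 1*(-2)*conj(1) + 2*(sqrt(2))*conj(1) + 2*(0)*conj(1) + 2*(-sqrt(2))*conj(1) + 4*(0)*conj(-1) + 4*(0)*conj(-1)]
      = (1/16)[(2) + (-2) + (2*sqrt(2)) + (0) + (-2*sqrt(2)) + (0) + (0)] = 0/16 = 0
  <chi_7*chi_3, chi_3> = (1/16)[1*(2)*conj(1) + 1*(-2)*conj(1) + 2*(sqrt(2))*conj(-1) + 2*(0)*conj(1) + 2*(-sqrt(2))*conj(-1) + 4*(0)*conj(1) + 4*(0)*conj(-1)]
      = (1/16)[(2) + (-2) + (-2*sqrt(2)) + (0) + (2*sqrt(2)) + (0) + (0)] = 0/16 = 0
  <chi_7*chi_3, chi_4> = (1/16)[1*(2)*conj(1) + 1*(-2)*conj(1) + 2*(sqrt(2))*conj(-1) + 2*(0)*conj(1) + 2*(-sqrt(2))*conj(-1) + 4*(0)*conj(-1) + 4*(0)*conj(1)]
      = (1/16)[(2) + (-2) + (-2*sqrt(2)) + (0) + (2*sqrt(2)) + (0) + (0)] = 0/16 = 0
  <chi_7*chi_3, chi_5> = (1/16)[1*(2)*conj(2) + 1*(-2)*conj(-2) + 2*(sqrt(2))*conj(sqrt(2)) + 2*(0)*conj(0) + 2*(-sqrt(2))*conj(-sqrt(2)) + 4*(0)*conj(0) + 4*(0)*conj(0)]
      = (1/16)[(4) + (4) + (4) + (0) + (4) + (0) + (0)] = 16/16 = 1
  <chi_7*chi_3, chi_6> = (1/16)[1*(2)*conj(2) + 1*(-2)*conj(2) + 2*(sqrt(2))*conj(0) + 2*(0)*conj(-2) + 2*(-sqrt(2))*conj(0) + 4*(0)*conj(0) + 4*(0)*conj(0)]
      = (1/16)[(4) + (-4) + (0) + (0) + (0) + (0) + (0)] = 0/16 = 0
  <chi_7*chi_3, chi_7> = (1/16)[1*(2)*conj(2) + 1*(-2)*conj(-2) + 2*(sqrt(2))*conj(-sqrt(2)) + 2*(0)*conj(0) + 2*(-sqrt(2))*conj(sqrt(2)) + 4*(0)*conj(0) + 4*(0)*conj(0)]
      = (1/16)[(4) + (4) + (-4) + (0) + (-4) + (0) + (0)] = 0/16 = 0
Hence the multiplicities are chi_5: 1. Dimension check: dim(chi_7)*dim(chi_3) = 2*1 = 2 and sum (mult * dim) = 1*2 = 2.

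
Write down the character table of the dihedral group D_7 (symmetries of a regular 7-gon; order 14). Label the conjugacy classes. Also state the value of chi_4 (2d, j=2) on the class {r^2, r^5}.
Conjugacy classes: {e} of size 1, {r^1, r^6} of size 2, {r^2, r^5} of size 2, {r^3, r^4} of size 2, {s, sr, ..., sr^6} of size 7.
Character table:
  irrep \ class              {e} (size 1)  {r^1, r^6} (size 2)  {r^2, r^5} (size 2)  {r^3, r^4} (size 2)  {s, sr, ..., sr^6} (size 7)
  chi_1 (triv)               1             1                    1                    1                    1                          
  chi_2 (sign: r->1, s->-1)  1             1                    1                    1                    -1                         
  chi_3 (2d, j=1)            2             2*cos(2*pi/7)        -2*cos(3*pi/7)       -2*cos(pi/7)         0                          
  chi_4 (2d, j=2)            2             -2*cos(3*pi/7)       -2*cos(pi/7)         2*cos(2*pi/7)        0                          
  chi_5 (2d, j=3)            2             -2*cos(pi/7)         2*cos(2*pi/7)        -2*cos(3*pi/7)       0                          

Spot check: chi_4 (2d, j=2) on {r^2, r^5} = -2*cos(pi/7).

Derivation: D_7 has order 2*7 = 14 with 5 conjugacy classes, hence 5 irreducibles. Sum of squared dims 1 + 1 + 4 + 4 + 4 = 14 = |G|. Linear characters come from the abelianisation; the 2-dimensional irreps have character r^k -> 2*cos(2*pi*j*k/7), reflections -> 0.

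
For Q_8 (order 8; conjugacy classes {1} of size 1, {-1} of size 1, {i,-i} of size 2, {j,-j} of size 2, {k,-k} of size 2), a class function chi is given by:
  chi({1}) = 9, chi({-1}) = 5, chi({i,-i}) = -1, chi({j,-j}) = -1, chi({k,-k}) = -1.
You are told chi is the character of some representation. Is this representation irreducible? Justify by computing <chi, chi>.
Not irreducible (reducible): <chi, chi> = 14 > 1.

Details: <chi, chi> = (1/|G|) sum_C |C| * |chi(C)|^2 = (1/8)[1*|9|^2 + 1*|5|^2 + 2*|-1|^2 + 2*|-1|^2 + 2*|-1|^2]
  = (1/8)[(81) + (25) + (2) + (2) + (2)] = 112/8 = 14.
A character is irreducible iff <chi, chi> = 1, so this representation is reducible.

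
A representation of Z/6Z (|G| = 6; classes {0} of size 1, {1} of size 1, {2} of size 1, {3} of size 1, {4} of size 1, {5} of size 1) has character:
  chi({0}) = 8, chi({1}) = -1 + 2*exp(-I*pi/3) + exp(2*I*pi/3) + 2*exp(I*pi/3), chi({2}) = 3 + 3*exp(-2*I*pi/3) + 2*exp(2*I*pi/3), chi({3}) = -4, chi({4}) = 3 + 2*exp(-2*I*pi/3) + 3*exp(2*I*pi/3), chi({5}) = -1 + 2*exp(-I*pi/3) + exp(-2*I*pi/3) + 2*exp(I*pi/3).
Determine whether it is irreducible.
Not irreducible (reducible): <chi, chi> = 14 > 1.

<chi, chi> = (1/|G|) sum_C |C| * |chi(C)|^2 = (1/6)[1*|8|^2 + 1*|-1 + 2*exp(-I*pi/3) + exp(2*I*pi/3) + 2*exp(I*pi/3)|^2 + 1*|3 + 3*exp(-2*I*pi/3) + 2*exp(2*I*pi/3)|^2 + 1*|-4|^2 + 1*|3 + 2*exp(-2*I*pi/3) + 3*exp(2*I*pi/3)|^2 + 1*|-1 + 2*exp(-I*pi/3) + exp(-2*I*pi/3) + 2*exp(I*pi/3)|^2]
  = (1/6)[(64) + (1) + (1) + (16) + (1) + (1)] = 84/6 = 14.
(Exp terms are combined using exp(i*s)*conj(exp(i*t)) = exp(i*(s-t)), and sums of them are collapsed using the identity that for every m > 1 the m distinct m-th roots of unity sum to 0, e.g. 1 + exp(2*I*pi/3) + exp(-2*I*pi/3) = 0.)
A character is irreducible iff <chi, chi> = 1, so this representation is reducible.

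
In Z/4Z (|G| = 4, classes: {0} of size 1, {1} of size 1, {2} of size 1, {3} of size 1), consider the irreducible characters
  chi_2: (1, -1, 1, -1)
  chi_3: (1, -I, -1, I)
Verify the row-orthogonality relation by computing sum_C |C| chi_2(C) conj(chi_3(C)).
Sum = 0; so <chi_2, chi_3> = 0 (distinct irreducibles are orthogonal).

Working: Compute term by term over conjugacy classes (|C| * chi_2(C) * conj(chi_3(C))):
  1*(1)*conj(1) + 1*(-1)*conj(-I) + 1*(1)*conj(-1) + 1*(-1)*conj(I)
  = (1) + (-I) + (-1) + (I)
  = 0.
(Exp terms are combined using exp(i*s)*conj(exp(i*t)) = exp(i*(s-t)), and sums of them are collapsed using the identity that for every m > 1 the m distinct m-th roots of unity sum to 0, e.g. 1 + exp(2*I*pi/3) + exp(-2*I*pi/3) = 0.)
Dividing by |G| = 4 gives 0/4 = 0, matching the row-orthogonality relation <chi_2, chi_3> = [chi_2 = chi_3].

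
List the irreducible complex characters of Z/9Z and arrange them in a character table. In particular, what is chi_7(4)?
Character table of Z/9Z (irreps indexed chi_0,...,chi_8 with chi_k(m) = zeta_9^(k*m), zeta_9 = exp(2*pi*i/9)):
  irrep \ class  {0} (size 1)  {1} (size 1)    {2} (size 1)    {3} (size 1)    {4} (size 1)    {5} (size 1)    {6} (size 1)    {7} (size 1)    {8} (size 1)  
  chi_0          1             1               1               1               1               1               1               1               1             
  chi_1          1             exp(2*I*pi/9)   exp(4*I*pi/9)   exp(2*I*pi/3)   exp(8*I*pi/9)   exp(-8*I*pi/9)  exp(-2*I*pi/3)  exp(-4*I*pi/9)  exp(-2*I*pi/9)
  chi_2          1             exp(4*I*pi/9)   exp(8*I*pi/9)   exp(-2*I*pi/3)  exp(-2*I*pi/9)  exp(2*I*pi/9)   exp(2*I*pi/3)   exp(-8*I*pi/9)  exp(-4*I*pi/9)
  chi_3          1             exp(2*I*pi/3)   exp(-2*I*pi/3)  1               exp(2*I*pi/3)   exp(-2*I*pi/3)  1               exp(2*I*pi/3)   exp(-2*I*pi/3)
  chi_4          1             exp(8*I*pi/9)   exp(-2*I*pi/9)  exp(2*I*pi/3)   exp(-4*I*pi/9)  exp(4*I*pi/9)   exp(-2*I*pi/3)  exp(2*I*pi/9)   exp(-8*I*pi/9)
  chi_5          1             exp(-8*I*pi/9)  exp(2*I*pi/9)   exp(-2*I*pi/3)  exp(4*I*pi/9)   exp(-4*I*pi/9)  exp(2*I*pi/3)   exp(-2*I*pi/9)  exp(8*I*pi/9) 
  chi_6          1             exp(-2*I*pi/3)  exp(2*I*pi/3)   1               exp(-2*I*pi/3)  exp(2*I*pi/3)   1               exp(-2*I*pi/3)  exp(2*I*pi/3) 
  chi_7          1             exp(-4*I*pi/9)  exp(-8*I*pi/9)  exp(2*I*pi/3)   exp(2*I*pi/9)   exp(-2*I*pi/9)  exp(-2*I*pi/3)  exp(8*I*pi/9)   exp(4*I*pi/9) 
  chi_8          1             exp(-2*I*pi/9)  exp(-4*I*pi/9)  exp(-2*I*pi/3)  exp(-8*I*pi/9)  exp(8*I*pi/9)   exp(2*I*pi/3)   exp(4*I*pi/9)   exp(2*I*pi/9) 

Spot check: chi_7(4) = zeta_9^(7*4) = zeta_9^28 = exp(2*I*pi/9).

Explanation: Z/9Z is abelian, so all 9 irreducible complex representations are 1-dimensional. They are given by chi_k(m) = zeta_9^(k*m) for k = 0,...,8. Row orthogonality: sum_m chi_k(m) conj(chi_l(m)) = 9 * [k = l].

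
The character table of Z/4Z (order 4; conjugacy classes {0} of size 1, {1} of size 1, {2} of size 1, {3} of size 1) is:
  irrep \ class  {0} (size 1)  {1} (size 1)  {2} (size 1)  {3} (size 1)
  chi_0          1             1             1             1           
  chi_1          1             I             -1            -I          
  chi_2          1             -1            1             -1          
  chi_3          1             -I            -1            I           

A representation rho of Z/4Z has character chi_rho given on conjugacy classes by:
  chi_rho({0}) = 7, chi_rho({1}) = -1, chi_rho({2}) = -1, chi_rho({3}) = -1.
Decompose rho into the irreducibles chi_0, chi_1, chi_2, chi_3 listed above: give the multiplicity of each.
Multiplicities: chi_0: 1, chi_1: 2, chi_2: 2, chi_3: 2.

Argument: Use <chi_rho, chi> = (1/|G|) sum_C |C| * chi_rho(C) * conj(chi(C)) with |G| = 4 for each irreducible chi in the table:
  <chi_rho, chi_0> = (1/4)[1*(7)*conj(1) + 1*(-1)*conj(1) + 1*(-1)*conj(1) + 1*(-1)*conj(1)]
      = (1/4)[(7) + (-1) + (-1) + (-1)] = 4/4 = 1
  <chi_rho, chi_1> = (1/4)[1*(7)*conj(1) + 1*(-1)*conj(I) + 1*(-1)*conj(-1) + 1*(-1)*conj(-I)]
      = (1/4)[(7) + (I) + (1) + (-I)] = 8/4 = 2
  <chi_rho, chi_2> = (1/4)[1*(7)*conj(1) + 1*(-1)*conj(-1) + 1*(-1)*conj(1) + 1*(-1)*conj(-1)]
      = (1/4)[(7) + (1) + (-1) + (1)] = 8/4 = 2
  <chi_rho, chi_3> = (1/4)[1*(7)*conj(1) + 1*(-1)*conj(-I) + 1*(-1)*conj(-1) + 1*(-1)*conj(I)]
      = (1/4)[(7) + (-I) + (1) + (I)] = 8/4 = 2
(Exp terms are combined using exp(i*s)*conj(exp(i*t)) = exp(i*(s-t)), and sums of them are collapsed using the identity that for every m > 1 the m distinct m-th roots of unity sum to 0, e.g. 1 + exp(2*I*pi/3) + exp(-2*I*pi/3) = 0.)
Dimension check: dim(rho) = sum (mult * dim) = 1*1 + 2*1 + 2*1 + 2*1 = 7 = chi_rho(e) = 7.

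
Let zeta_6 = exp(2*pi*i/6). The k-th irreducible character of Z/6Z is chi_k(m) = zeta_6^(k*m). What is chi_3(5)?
chi_3(5) = zeta_6^15 = -1

Argument: chi_3(5) = zeta_6^(3*5) = zeta_6^15. Since zeta_6^6 = 1, this equals zeta_6^3 = exp(2*pi*i*3/6) = -1.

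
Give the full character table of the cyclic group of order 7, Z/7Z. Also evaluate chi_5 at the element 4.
Character table of Z/7Z (irreps indexed chi_0,...,chi_6 with chi_k(m) = zeta_7^(k*m), zeta_7 = exp(2*pi*i/7)):
  irrep \ class  {0} (size 1)  {1} (size 1)    {2} (size 1)    {3} (size 1)    {4} (size 1)    {5} (size 1)    {6} (size 1)  
  chi_0          1             1               1               1               1               1               1             
  chi_1          1             exp(2*I*pi/7)   exp(4*I*pi/7)   exp(6*I*pi/7)   exp(-6*I*pi/7)  exp(-4*I*pi/7)  exp(-2*I*pi/7)
  chi_2          1             exp(4*I*pi/7)   exp(-6*I*pi/7)  exp(-2*I*pi/7)  exp(2*I*pi/7)   exp(6*I*pi/7)   exp(-4*I*pi/7)
  chi_3          1             exp(6*I*pi/7)   exp(-2*I*pi/7)  exp(4*I*pi/7)   exp(-4*I*pi/7)  exp(2*I*pi/7)   exp(-6*I*pi/7)
  chi_4          1             exp(-6*I*pi/7)  exp(2*I*pi/7)   exp(-4*I*pi/7)  exp(4*I*pi/7)   exp(-2*I*pi/7)  exp(6*I*pi/7) 
  chi_5          1             exp(-4*I*pi/7)  exp(6*I*pi/7)   exp(2*I*pi/7)   exp(-2*I*pi/7)  exp(-6*I*pi/7)  exp(4*I*pi/7) 
  chi_6          1             exp(-2*I*pi/7)  exp(-4*I*pi/7)  exp(-6*I*pi/7)  exp(6*I*pi/7)   exp(4*I*pi/7)   exp(2*I*pi/7) 

Spot check: chi_5(4) = zeta_7^(5*4) = zeta_7^20 = exp(-2*I*pi/7).

Justification: Z/7Z is abelian, so all 7 irreducible complex representations are 1-dimensional. They are given by chi_k(m) = zeta_7^(k*m) for k = 0,...,6. Row orthogonality: sum_m chi_k(m) conj(chi_l(m)) = 7 * [k = l].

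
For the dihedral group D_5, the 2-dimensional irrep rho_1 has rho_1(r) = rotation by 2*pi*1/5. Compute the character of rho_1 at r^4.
chi_{rho_1}(r^4) = 2*cos(2*pi*1*4/5) = -1/2 + sqrt(5)/2

Justification: rho_1(r^4) is rotation by angle 2*pi*1*4/5, whose trace is 2*cos(2*pi*1*4/5) = -1/2 + sqrt(5)/2.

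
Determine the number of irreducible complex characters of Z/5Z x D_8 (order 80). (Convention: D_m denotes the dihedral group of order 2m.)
35

Details: The number of irreducible complex representations of a finite group equals its number of conjugacy classes. For a direct product, #classes(G x H) = #classes(G) * #classes(H). Z/5Z has 5 classes (abelian), D_8 has 7 classes, so 5 * 7 = 35, so Z/5Z x D_8 (order 80) has exactly 35 irreducible complex representations.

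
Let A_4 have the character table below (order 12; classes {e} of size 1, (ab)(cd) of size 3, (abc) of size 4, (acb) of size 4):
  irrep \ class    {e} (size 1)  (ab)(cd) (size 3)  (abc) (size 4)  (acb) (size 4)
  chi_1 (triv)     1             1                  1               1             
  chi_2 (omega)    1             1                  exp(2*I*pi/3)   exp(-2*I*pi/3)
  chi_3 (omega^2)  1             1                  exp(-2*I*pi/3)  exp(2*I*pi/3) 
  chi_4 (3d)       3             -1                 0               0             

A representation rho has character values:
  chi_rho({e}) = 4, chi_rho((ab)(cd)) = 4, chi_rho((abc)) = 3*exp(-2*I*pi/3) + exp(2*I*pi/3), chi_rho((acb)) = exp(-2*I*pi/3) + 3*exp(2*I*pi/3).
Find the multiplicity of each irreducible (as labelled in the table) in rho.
Multiplicities: chi_1: 0, chi_2: 1, chi_3: 3, chi_4: 0.

Details: Use <chi_rho, chi> = (1/|G|) sum_C |C| * chi_rho(C) * conj(chi(C)) with |G| = 12 for each irreducible chi in the table:
  <chi_rho, chi_1> = (1/12)[1*(4)*conj(1) + 3*(4)*conj(1) + 4*(3*exp(-2*I*pi/3) + exp(2*I*pi/3))*conj(1) + 4*(exp(-2*I*pi/3) + 3*exp(2*I*pi/3))*conj(1)]
      = (1/12)[(4) + (12) + (12*exp(-2*I*pi/3) + 4*exp(2*I*pi/3)) + (4*exp(-2*I*pi/3) + 12*exp(2*I*pi/3))] = 0/12 = 0
  <chi_rho, chi_2> = (1/12)[1*(4)*conj(1) + 3*(4)*conj(1) + 4*(3*exp(-2*I*pi/3) + exp(2*I*pi/3))*conj(exp(2*I*pi/3)) + 4*(exp(-2*I*pi/3) + 3*exp(2*I*pi/3))*conj(exp(-2*I*pi/3))]
      = (1/12)[(4) + (12) + (4 + 12*exp(2*I*pi/3)) + (4 + 12*exp(-2*I*pi/3))] = 12/12 = 1
  <chi_rho, chi_3> = (1/12)[1*(4)*conj(1) + 3*(4)*conj(1) + 4*(3*exp(-2*I*pi/3) + exp(2*I*pi/3))*conj(exp(-2*I*pi/3)) + 4*(exp(-2*I*pi/3) + 3*exp(2*I*pi/3))*conj(exp(2*I*pi/3))]
      = (1/12)[(4) + (12) + (12 + 4*exp(-2*I*pi/3)) + (12 + 4*exp(2*I*pi/3))] = 36/12 = 3
  <chi_rho, chi_4> = (1/12)[1*(4)*conj(3) + 3*(4)*conj(-1) + 4*(3*exp(-2*I*pi/3) + exp(2*I*pi/3))*conj(0) + 4*(exp(-2*I*pi/3) + 3*exp(2*I*pi/3))*conj(0)]
      = (1/12)[(12) + (-12) + (0) + (0)] = 0/12 = 0
(Exp terms are combined using exp(i*s)*conj(exp(i*t)) = exp(i*(s-t)), and sums of them are collapsed using the identity that for every m > 1 the m distinct m-th roots of unity sum to 0, e.g. 1 + exp(2*I*pi/3) + exp(-2*I*pi/3) = 0.)
Dimension check: dim(rho) = sum (mult * dim) = 0*1 + 1*1 + 3*1 + 0*3 = 4 = chi_rho(e) = 4.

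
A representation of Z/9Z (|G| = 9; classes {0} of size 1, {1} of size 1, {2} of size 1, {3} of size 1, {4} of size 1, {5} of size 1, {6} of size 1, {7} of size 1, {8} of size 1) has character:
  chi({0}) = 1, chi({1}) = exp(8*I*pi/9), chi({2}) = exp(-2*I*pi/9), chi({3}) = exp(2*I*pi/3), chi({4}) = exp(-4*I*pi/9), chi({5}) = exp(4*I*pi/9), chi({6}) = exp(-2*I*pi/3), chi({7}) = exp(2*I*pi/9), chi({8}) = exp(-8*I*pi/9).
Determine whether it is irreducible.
Irreducible: <chi, chi> = 1.

Explanation: <chi, chi> = (1/|G|) sum_C |C| * |chi(C)|^2 = (1/9)[1*|1|^2 + 1*|exp(8*I*pi/9)|^2 + 1*|exp(-2*I*pi/9)|^2 + 1*|exp(2*I*pi/3)|^2 + 1*|exp(-4*I*pi/9)|^2 + 1*|exp(4*I*pi/9)|^2 + 1*|exp(-2*I*pi/3)|^2 + 1*|exp(2*I*pi/9)|^2 + 1*|exp(-8*I*pi/9)|^2]
  = (1/9)[(1) + (1) + (1) + (1) + (1) + (1) + (1) + (1) + (1)] = 9/9 = 1.
(Exp terms are combined using exp(i*s)*conj(exp(i*t)) = exp(i*(s-t)), and sums of them are collapsed using the identity that for every m > 1 the m distinct m-th roots of unity sum to 0, e.g. 1 + exp(2*I*pi/3) + exp(-2*I*pi/3) = 0.)
A character is irreducible iff <chi, chi> = 1, so this representation is irreducible.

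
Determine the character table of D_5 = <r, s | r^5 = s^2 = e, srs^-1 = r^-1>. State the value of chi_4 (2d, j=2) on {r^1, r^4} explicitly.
Conjugacy classes: {e} of size 1, {r^1, r^4} of size 2, {r^2, r^3} of size 2, {s, sr, ..., sr^4} of size 5.
Character table:
  irrep \ class              {e} (size 1)  {r^1, r^4} (size 2)  {r^2, r^3} (size 2)  {s, sr, ..., sr^4} (size 5)
  chi_1 (triv)               1             1                    1                    1                          
  chi_2 (sign: r->1, s->-1)  1             1                    1                    -1                         
  chi_3 (2d, j=1)            2             -1/2 + sqrt(5)/2     -sqrt(5)/2 - 1/2     0                          
  chi_4 (2d, j=2)            2             -sqrt(5)/2 - 1/2     -1/2 + sqrt(5)/2     0                          

Spot check: chi_4 (2d, j=2) on {r^1, r^4} = -sqrt(5)/2 - 1/2.

Working: D_5 has order 2*5 = 10 with 4 conjugacy classes, hence 4 irreducibles. Sum of squared dims 1 + 1 + 4 + 4 = 10 = |G|. Linear characters come from the abelianisation; the 2-dimensional irreps have character r^k -> 2*cos(2*pi*j*k/5), reflections -> 0.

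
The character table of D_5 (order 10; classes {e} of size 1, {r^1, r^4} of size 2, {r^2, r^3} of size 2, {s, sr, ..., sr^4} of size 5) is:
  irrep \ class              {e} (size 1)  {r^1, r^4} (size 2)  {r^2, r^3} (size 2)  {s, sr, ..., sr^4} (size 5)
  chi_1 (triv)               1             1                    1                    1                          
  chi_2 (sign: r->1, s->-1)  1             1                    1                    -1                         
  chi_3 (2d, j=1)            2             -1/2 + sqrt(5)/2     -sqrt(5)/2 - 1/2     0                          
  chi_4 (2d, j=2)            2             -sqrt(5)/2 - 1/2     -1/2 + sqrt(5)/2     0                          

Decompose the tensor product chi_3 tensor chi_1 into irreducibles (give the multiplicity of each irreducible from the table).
chi_3 tensor chi_1 = chi_3 (all other irreducibles have multiplicity 0).

Working: The character of a tensor product is the pointwise product (chi_3 * chi_1)(C) = chi_3(C) * chi_1(C):
  {e}: (2)*(1), {r^1, r^4}: (-1/2 + sqrt(5)/2)*(1), {r^2, r^3}: (-sqrt(5)/2 - 1/2)*(1), {s, sr, ..., sr^4}: (0)*(1)
so (chi_3 * chi_1) takes values
  {e} -> 2, {r^1, r^4} -> -1/2 + sqrt(5)/2, {r^2, r^3} -> -sqrt(5)/2 - 1/2, {s, sr, ..., sr^4} -> 0.
Now take the inner product of this character with each irreducible chi from the table, <chi_3*chi_1, chi> = (1/10) sum_C |C| (chi_3*chi_1)(C) conj(chi(C)):
  <chi_3*chi_1, chi_1> = (1/10)[1*(2)*conj(1) + 2*(-1/2 + sqrt(5)/2)*conj(1) + 2*(-sqrt(5)/2 - 1/2)*conj(1) + 5*(0)*conj(1)]
      = (1/10)[(2) + (-1 + sqrt(5)) + (-sqrt(5) - 1) + (0)] = 0/10 = 0
  <chi_3*chi_1, chi_2> = (1/10)[1*(2)*conj(1) + 2*(-1/2 + sqrt(5)/2)*conj(1) + 2*(-sqrt(5)/2 - 1/2)*conj(1) + 5*(0)*conj(-1)]
      = (1/10)[(2) + (-1 + sqrt(5)) + (-sqrt(5) - 1) + (0)] = 0/10 = 0
  <chi_3*chi_1, chi_3> = (1/10)[1*(2)*conj(2) + 2*(-1/2 + sqrt(5)/2)*conj(-1/2 + sqrt(5)/2) + 2*(-sqrt(5)/2 - 1/2)*conj(-sqrt(5)/2 - 1/2) + 5*(0)*conj(0)]
      = (1/10)[(4) + (3 - sqrt(5)) + (sqrt(5) + 3) + (0)] = 10/10 = 1
  <chi_3*chi_1, chi_4> = (1/10)[1*(2)*conj(2) + 2*(-1/2 + sqrt(5)/2)*conj(-sqrt(5)/2 - 1/2) + 2*(-sqrt(5)/2 - 1/2)*conj(-1/2 + sqrt(5)/2) + 5*(0)*conj(0)]
      = (1/10)[(4) + (-2) + (-2) + (0)] = 0/10 = 0
Hence the multiplicities are chi_3: 1. Dimension check: dim(chi_3)*dim(chi_1) = 2*1 = 2 and sum (mult * dim) = 1*2 = 2.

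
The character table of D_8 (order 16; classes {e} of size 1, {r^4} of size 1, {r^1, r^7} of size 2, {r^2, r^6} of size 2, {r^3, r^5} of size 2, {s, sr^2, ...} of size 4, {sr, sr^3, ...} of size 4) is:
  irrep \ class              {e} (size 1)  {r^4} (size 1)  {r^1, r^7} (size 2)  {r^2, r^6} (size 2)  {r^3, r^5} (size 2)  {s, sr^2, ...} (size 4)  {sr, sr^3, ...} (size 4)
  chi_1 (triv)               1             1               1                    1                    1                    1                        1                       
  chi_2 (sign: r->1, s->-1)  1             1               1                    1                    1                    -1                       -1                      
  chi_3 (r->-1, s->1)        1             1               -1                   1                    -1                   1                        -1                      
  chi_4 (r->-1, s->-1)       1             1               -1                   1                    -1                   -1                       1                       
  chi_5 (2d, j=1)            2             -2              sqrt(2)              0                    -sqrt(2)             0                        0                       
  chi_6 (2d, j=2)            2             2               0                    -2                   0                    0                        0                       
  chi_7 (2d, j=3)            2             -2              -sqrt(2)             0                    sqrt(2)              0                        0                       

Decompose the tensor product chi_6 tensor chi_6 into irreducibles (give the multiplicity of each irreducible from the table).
chi_6 tensor chi_6 = chi_1 + chi_2 + chi_3 + chi_4 (all other irreducibles have multiplicity 0).

The character of a tensor product is the pointwise product (chi_6 * chi_6)(C) = chi_6(C) * chi_6(C):
  {e}: (2)*(2), {r^4}: (2)*(2), {r^1, r^7}: (0)*(0), {r^2, r^6}: (-2)*(-2), {r^3, r^5}: (0)*(0), {s, sr^2, ...}: (0)*(0), {sr, sr^3, ...}: (0)*(0)
so (chi_6 * chi_6) takes values
  {e} -> 4, {r^4} -> 4, {r^1, r^7} -> 0, {r^2, r^6} -> 4, {r^3, r^5} -> 0, {s, sr^2, ...} -> 0, {sr, sr^3, ...} -> 0.
Now take the inner product of this character with each irreducible chi from the table, <chi_6*chi_6, chi> = (1/16) sum_C |C| (chi_6*chi_6)(C) conj(chi(C)):
  <chi_6*chi_6, chi_1> = (1/16)[1*(4)*conj(1) + 1*(4)*conj(1) + 2*(0)*conj(1) + 2*(4)*conj(1) + 2*(0)*conj(1) + 4*(0)*conj(1) + 4*(0)*conj(1)]
      = (1/16)[(4) + (4) + (0) + (8) + (0) + (0) + (0)] = 16/16 = 1
  <chi_6*chi_6, chi_2> = (1/16)[1*(4)*conj(1) + 1*(4)*conj(1) + 2*(0)*conj(1) + 2*(4)*conj(1) + 2*(0)*conj(1) + 4*(0)*conj(-1) + 4*(0)*conj(-1)]
      = (1/16)[(4) + (4) + (0) + (8) + (0) + (0) + (0)] = 16/16 = 1
  <chi_6*chi_6, chi_3> = (1/16)[1*(4)*conj(1) + 1*(4)*conj(1) + 2*(0)*conj(-1) + 2*(4)*conj(1) + 2*(0)*conj(-1) + 4*(0)*conj(1) + 4*(0)*conj(-1)]
      = (1/16)[(4) + (4) + (0) + (8) + (0) + (0) + (0)] = 16/16 = 1
  <chi_6*chi_6, chi_4> = (1/16)[1*(4)*conj(1) + 1*(4)*conj(1) + 2*(0)*conj(-1) + 2*(4)*conj(1) + 2*(0)*conj(-1) + 4*(0)*conj(-1) + 4*(0)*conj(1)]
      = (1/16)[(4) + (4) + (0) + (8) + (0) + (0) + (0)] = 16/16 = 1
  <chi_6*chi_6, chi_5> = (1/16)[1*(4)*conj(2) + 1*(4)*conj(-2) + 2*(0)*conj(sqrt(2)) + 2*(4)*conj(0) + 2*(0)*conj(-sqrt(2)) + 4*(0)*conj(0) + 4*(0)*conj(0)]
      = (1/16)[(8) + (-8) + (0) + (0) + (0) + (0) + (0)] = 0/16 = 0
  <chi_6*chi_6, chi_6> = (1/16)[1*(4)*conj(2) + 1*(4)*conj(2) + 2*(0)*conj(0) + 2*(4)*conj(-2) + 2*(0)*conj(0) + 4*(0)*conj(0) + 4*(0)*conj(0)]
      = (1/16)[(8) + (8) + (0) + (-16) + (0) + (0) + (0)] = 0/16 = 0
  <chi_6*chi_6, chi_7> = (1/16)[1*(4)*conj(2) + 1*(4)*conj(-2) + 2*(0)*conj(-sqrt(2)) + 2*(4)*conj(0) + 2*(0)*conj(sqrt(2)) + 4*(0)*conj(0) + 4*(0)*conj(0)]
      = (1/16)[(8) + (-8) + (0) + (0) + (0) + (0) + (0)] = 0/16 = 0
Hence the multiplicities are chi_1: 1, chi_2: 1, chi_3: 1, chi_4: 1. Dimension check: dim(chi_6)*dim(chi_6) = 2*2 = 4 and sum (mult * dim) = 1*1 + 1*1 + 1*1 + 1*1 = 4.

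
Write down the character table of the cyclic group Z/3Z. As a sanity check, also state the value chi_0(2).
Character table of Z/3Z (irreps indexed chi_0,...,chi_2 with chi_k(m) = zeta_3^(k*m), zeta_3 = exp(2*pi*i/3)):
  irrep \ class  {0} (size 1)  {1} (size 1)    {2} (size 1)  
  chi_0          1             1               1             
  chi_1          1             exp(2*I*pi/3)   exp(-2*I*pi/3)
  chi_2          1             exp(-2*I*pi/3)  exp(2*I*pi/3) 

Spot check: chi_0(2) = zeta_3^(0*2) = zeta_3^0 = 1.

Argument: Z/3Z is abelian, so all 3 irreducible complex representations are 1-dimensional. They are given by chi_k(m) = zeta_3^(k*m) for k = 0,...,2. Row orthogonality: sum_m chi_k(m) conj(chi_l(m)) = 3 * [k = l].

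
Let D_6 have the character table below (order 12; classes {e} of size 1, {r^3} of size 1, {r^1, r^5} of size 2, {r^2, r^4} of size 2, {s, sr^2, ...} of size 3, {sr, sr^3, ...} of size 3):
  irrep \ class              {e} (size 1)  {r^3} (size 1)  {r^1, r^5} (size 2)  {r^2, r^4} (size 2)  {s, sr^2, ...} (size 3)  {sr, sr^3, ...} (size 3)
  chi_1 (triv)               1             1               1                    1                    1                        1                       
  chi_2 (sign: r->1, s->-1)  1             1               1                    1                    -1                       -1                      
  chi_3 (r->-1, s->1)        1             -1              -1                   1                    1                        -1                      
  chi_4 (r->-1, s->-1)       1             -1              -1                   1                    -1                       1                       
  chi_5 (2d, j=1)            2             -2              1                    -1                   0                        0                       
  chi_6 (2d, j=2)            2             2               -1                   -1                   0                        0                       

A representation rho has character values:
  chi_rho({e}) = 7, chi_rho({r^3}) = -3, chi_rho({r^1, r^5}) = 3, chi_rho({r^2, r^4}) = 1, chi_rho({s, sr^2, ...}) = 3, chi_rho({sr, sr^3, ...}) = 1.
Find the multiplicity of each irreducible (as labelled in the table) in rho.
Multiplicities: chi_1: 2, chi_2: 0, chi_3: 1, chi_4: 0, chi_5: 2, chi_6: 0.

Justification: Use <chi_rho, chi> = (1/|G|) sum_C |C| * chi_rho(C) * conj(chi(C)) with |G| = 12 for each irreducible chi in the table:
  <chi_rho, chi_1> = (1/12)[1*(7)*conj(1) + 1*(-3)*conj(1) + 2*(3)*conj(1) + 2*(1)*conj(1) + 3*(3)*conj(1) + 3*(1)*conj(1)]
      = (1/12)[(7) + (-3) + (6) + (2) + (9) + (3)] = 24/12 = 2
  <chi_rho, chi_2> = (1/12)[1*(7)*conj(1) + 1*(-3)*conj(1) + 2*(3)*conj(1) + 2*(1)*conj(1) + 3*(3)*conj(-1) + 3*(1)*conj(-1)]
      = (1/12)[(7) + (-3) + (6) + (2) + (-9) + (-3)] = 0/12 = 0
  <chi_rho, chi_3> = (1/12)[1*(7)*conj(1) + 1*(-3)*conj(-1) + 2*(3)*conj(-1) + 2*(1)*conj(1) + 3*(3)*conj(1) + 3*(1)*conj(-1)]
      = (1/12)[(7) + (3) + (-6) + (2) + (9) + (-3)] = 12/12 = 1
  <chi_rho, chi_4> = (1/12)[1*(7)*conj(1) + 1*(-3)*conj(-1) + 2*(3)*conj(-1) + 2*(1)*conj(1) + 3*(3)*conj(-1) + 3*(1)*conj(1)]
      = (1/12)[(7) + (3) + (-6) + (2) + (-9) + (3)] = 0/12 = 0
  <chi_rho, chi_5> = (1/12)[1*(7)*conj(2) + 1*(-3)*conj(-2) + 2*(3)*conj(1) + 2*(1)*conj(-1) + 3*(3)*conj(0) + 3*(1)*conj(0)]
      = (1/12)[(14) + (6) + (6) + (-2) + (0) + (0)] = 24/12 = 2
  <chi_rho, chi_6> = (1/12)[1*(7)*conj(2) + 1*(-3)*conj(2) + 2*(3)*conj(-1) + 2*(1)*conj(-1) + 3*(3)*conj(0) + 3*(1)*conj(0)]
      = (1/12)[(14) + (-6) + (-6) + (-2) + (0) + (0)] = 0/12 = 0
Dimension check: dim(rho) = sum (mult * dim) = 2*1 + 0*1 + 1*1 + 0*1 + 2*2 + 0*2 = 7 = chi_rho(e) = 7.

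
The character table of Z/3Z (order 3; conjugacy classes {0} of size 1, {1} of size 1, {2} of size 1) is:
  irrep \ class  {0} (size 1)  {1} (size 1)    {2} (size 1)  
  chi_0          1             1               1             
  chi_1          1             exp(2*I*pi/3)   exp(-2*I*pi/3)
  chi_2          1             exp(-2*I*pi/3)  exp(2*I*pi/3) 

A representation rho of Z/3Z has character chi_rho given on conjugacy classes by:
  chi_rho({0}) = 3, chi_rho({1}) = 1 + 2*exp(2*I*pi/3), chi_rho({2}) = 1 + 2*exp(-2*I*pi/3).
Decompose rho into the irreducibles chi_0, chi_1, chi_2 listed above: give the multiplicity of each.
Multiplicities: chi_0: 1, chi_1: 2, chi_2: 0.

Use <chi_rho, chi> = (1/|G|) sum_C |C| * chi_rho(C) * conj(chi(C)) with |G| = 3 for each irreducible chi in the table:
  <chi_rho, chi_0> = (1/3)[1*(3)*conj(1) + 1*(1 + 2*exp(2*I*pi/3))*conj(1) + 1*(1 + 2*exp(-2*I*pi/3))*conj(1)]
      = (1/3)[(3) + (1 + 2*exp(2*I*pi/3)) + (1 + 2*exp(-2*I*pi/3))] = 3/3 = 1
  <chi_rho, chi_1> = (1/3)[1*(3)*conj(1) + 1*(1 + 2*exp(2*I*pi/3))*conj(exp(2*I*pi/3)) + 1*(1 + 2*exp(-2*I*pi/3))*conj(exp(-2*I*pi/3))]
      = (1/3)[(3) + (2 + exp(-2*I*pi/3)) + (2 + exp(2*I*pi/3))] = 6/3 = 2
  <chi_rho, chi_2> = (1/3)[1*(3)*conj(1) + 1*(1 + 2*exp(2*I*pi/3))*conj(exp(-2*I*pi/3)) + 1*(1 + 2*exp(-2*I*pi/3))*conj(exp(2*I*pi/3))]
      = (1/3)[(3) + (2*exp(-2*I*pi/3) + exp(2*I*pi/3)) + (exp(-2*I*pi/3) + 2*exp(2*I*pi/3))] = 0/3 = 0
(Exp terms are combined using exp(i*s)*conj(exp(i*t)) = exp(i*(s-t)), and sums of them are collapsed using the identity that for every m > 1 the m distinct m-th roots of unity sum to 0, e.g. 1 + exp(2*I*pi/3) + exp(-2*I*pi/3) = 0.)
Dimension check: dim(rho) = sum (mult * dim) = 1*1 + 2*1 + 0*1 = 3 = chi_rho(e) = 3.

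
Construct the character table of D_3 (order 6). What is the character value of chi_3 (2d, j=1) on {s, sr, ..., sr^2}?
Conjugacy classes: {e} of size 1, {r^1, r^2} of size 2, {s, sr, ..., sr^2} of size 3.
Character table:
  irrep \ class              {e} (size 1)  {r^1, r^2} (size 2)  {s, sr, ..., sr^2} (size 3)
  chi_1 (triv)               1             1                    1                          
  chi_2 (sign: r->1, s->-1)  1             1                    -1                         
  chi_3 (2d, j=1)            2             -1                   0                          

Spot check: chi_3 (2d, j=1) on {s, sr, ..., sr^2} = 0.

Proof sketch: D_3 has order 2*3 = 6 with 3 conjugacy classes, hence 3 irreducibles. Sum of squared dims 1 + 1 + 4 = 6 = |G|. Linear characters come from the abelianisation; the 2-dimensional irreps have character r^k -> 2*cos(2*pi*j*k/3), reflections -> 0.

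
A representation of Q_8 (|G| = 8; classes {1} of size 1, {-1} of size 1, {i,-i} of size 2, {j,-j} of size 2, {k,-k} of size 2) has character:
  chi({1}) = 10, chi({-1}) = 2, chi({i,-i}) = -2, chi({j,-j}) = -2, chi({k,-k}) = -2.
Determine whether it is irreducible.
Not irreducible (reducible): <chi, chi> = 16 > 1.

Justification: <chi, chi> = (1/|G|) sum_C |C| * |chi(C)|^2 = (1/8)[1*|10|^2 + 1*|2|^2 + 2*|-2|^2 + 2*|-2|^2 + 2*|-2|^2]
  = (1/8)[(100) + (4) + (8) + (8) + (8)] = 128/8 = 16.
A character is irreducible iff <chi, chi> = 1, so this representation is reducible.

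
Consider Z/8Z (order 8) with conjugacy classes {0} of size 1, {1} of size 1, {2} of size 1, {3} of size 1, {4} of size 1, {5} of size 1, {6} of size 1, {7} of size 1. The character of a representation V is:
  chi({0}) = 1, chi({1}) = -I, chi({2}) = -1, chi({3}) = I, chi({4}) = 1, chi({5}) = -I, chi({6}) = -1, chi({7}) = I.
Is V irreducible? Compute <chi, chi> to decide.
Irreducible: <chi, chi> = 1.

Explanation: <chi, chi> = (1/|G|) sum_C |C| * |chi(C)|^2 = (1/8)[1*|1|^2 + 1*|-I|^2 + 1*|-1|^2 + 1*|I|^2 + 1*|1|^2 + 1*|-I|^2 + 1*|-1|^2 + 1*|I|^2]
  = (1/8)[(1) + (1) + (1) + (1) + (1) + (1) + (1) + (1)] = 8/8 = 1.
(Exp terms are combined using exp(i*s)*conj(exp(i*t)) = exp(i*(s-t)), and sums of them are collapsed using the identity that for every m > 1 the m distinct m-th roots of unity sum to 0, e.g. 1 + exp(2*I*pi/3) + exp(-2*I*pi/3) = 0.)
A character is irreducible iff <chi, chi> = 1, so this representation is irreducible.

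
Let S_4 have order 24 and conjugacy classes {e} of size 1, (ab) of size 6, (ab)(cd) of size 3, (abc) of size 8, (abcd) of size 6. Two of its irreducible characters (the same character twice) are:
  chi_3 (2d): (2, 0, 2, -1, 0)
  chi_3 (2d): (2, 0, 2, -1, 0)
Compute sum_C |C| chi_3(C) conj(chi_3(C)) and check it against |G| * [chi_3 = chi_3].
Sum = 24 = |G| = 24; so <chi_3, chi_3> = 1 (norm-1 confirms irreducibility).

Why: Compute term by term over conjugacy classes (|C| * chi_3(C) * conj(chi_3(C))):
  1*(2)*conj(2) + 6*(0)*conj(0) + 3*(2)*conj(2) + 8*(-1)*conj(-1) + 6*(0)*conj(0)
  = (4) + (0) + (12) + (8) + (0)
  = 24.
Dividing by |G| = 24 gives 24/24 = 1, matching the row-orthogonality relation <chi_3, chi_3> = [chi_3 = chi_3].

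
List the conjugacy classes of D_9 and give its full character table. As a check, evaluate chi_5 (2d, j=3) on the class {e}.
Conjugacy classes: {e} of size 1, {r^1, r^8} of size 2, {r^2, r^7} of size 2, {r^3, r^6} of size 2, {r^4, r^5} of size 2, {s, sr, ..., sr^8} of size 9.
Character table:
  irrep \ class              {e} (size 1)  {r^1, r^8} (size 2)  {r^2, r^7} (size 2)  {r^3, r^6} (size 2)  {r^4, r^5} (size 2)  {s, sr, ..., sr^8} (size 9)
  chi_1 (triv)               1             1                    1                    1                    1                    1                          
  chi_2 (sign: r->1, s->-1)  1             1                    1                    1                    1                    -1                         
  chi_3 (2d, j=1)            2             2*cos(2*pi/9)        2*cos(4*pi/9)        -1                   -2*cos(pi/9)         0                          
  chi_4 (2d, j=2)            2             2*cos(4*pi/9)        -2*cos(pi/9)         -1                   2*cos(2*pi/9)        0                          
  chi_5 (2d, j=3)            2             -1                   -1                   2                    -1                   0                          
  chi_6 (2d, j=4)            2             -2*cos(pi/9)         2*cos(2*pi/9)        -1                   2*cos(4*pi/9)        0                          

Spot check: chi_5 (2d, j=3) on {e} = 2.

D_9 has order 2*9 = 18 with 6 conjugacy classes, hence 6 irreducibles. Sum of squared dims 1 + 1 + 4 + 4 + 4 + 4 = 18 = |G|. Linear characters come from the abelianisation; the 2-dimensional irreps have character r^k -> 2*cos(2*pi*j*k/9), reflections -> 0.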